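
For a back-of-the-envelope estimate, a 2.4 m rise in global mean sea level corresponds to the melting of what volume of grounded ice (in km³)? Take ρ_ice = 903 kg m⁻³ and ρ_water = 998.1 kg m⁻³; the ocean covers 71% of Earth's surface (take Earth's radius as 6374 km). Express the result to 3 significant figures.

Required water volume = Δh × A = 2.4 m × 3.62×10^14 m² = 8.700×10^14 m³ = 8.700×10^5 km³.
Ice volume = water volume × ρ_w/ρ_ice = 8.700×10^5 × 998.1/903 = 9.62×10^5 km³.

≈ 9.62×10^5 km³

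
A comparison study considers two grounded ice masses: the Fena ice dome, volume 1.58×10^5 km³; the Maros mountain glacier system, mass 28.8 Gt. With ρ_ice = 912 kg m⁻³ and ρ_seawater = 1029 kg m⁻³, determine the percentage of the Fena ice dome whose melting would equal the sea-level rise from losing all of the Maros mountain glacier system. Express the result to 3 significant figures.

Equal sea-level rise means equal mass of meltwater, i.e. equal mass of ice lost.
Ice mass of Maros: 2.880×10^13 kg; ice mass of Fena: 1.441×10^17 kg.
Fraction required = 2.880×10^13 / 1.441×10^17 = 2.00×10^-4 → 0.0200 %.

≈ 0.0200 %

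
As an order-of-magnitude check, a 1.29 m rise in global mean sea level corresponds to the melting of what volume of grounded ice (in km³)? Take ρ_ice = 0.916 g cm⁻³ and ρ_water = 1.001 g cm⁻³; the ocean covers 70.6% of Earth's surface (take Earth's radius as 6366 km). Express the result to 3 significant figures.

Required water volume = Δh × A = 1.29 m × 3.60×10^14 m² = 4.638×10^14 m³ = 4.638×10^5 km³.
Ice volume = water volume × ρ_w/ρ_ice = 4.638×10^5 × 1001/916 = 5.07×10^5 km³.

≈ 5.07×10^5 km³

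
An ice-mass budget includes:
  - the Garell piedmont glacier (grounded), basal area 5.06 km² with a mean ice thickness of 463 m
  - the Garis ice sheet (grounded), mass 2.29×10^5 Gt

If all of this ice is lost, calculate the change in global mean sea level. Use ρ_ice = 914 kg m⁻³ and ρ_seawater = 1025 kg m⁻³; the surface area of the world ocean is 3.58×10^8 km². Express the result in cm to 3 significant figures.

Garell: ice volume = 5.06 km² × 463 m = 2.343 km³; 2.343 × (914/1025) = 2.089 km³ of water.
Garis: 2.29×10^5 Gt = 2.290×10^17 kg; dividing by ρ_w = 1025 kg m⁻³ gives 2.234×10^14 m³ of water.
Total added water ≈ 2.234×10^14 m³ over 3.58×10^14 m² → Δh = 0.624 m = 62.4 cm.

≈ 62.4 cm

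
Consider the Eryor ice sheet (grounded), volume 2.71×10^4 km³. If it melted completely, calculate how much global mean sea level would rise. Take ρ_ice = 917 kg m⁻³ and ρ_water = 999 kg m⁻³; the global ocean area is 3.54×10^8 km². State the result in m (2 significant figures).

≈ 0.070 m

Eryor: 2.71×10^4 km³ × (917/999) = 2.488×10^4 km³ of water.
Spread over 3.54×10^14 m² of ocean, Δh = 2.488×10^13 / 3.54×10^14 = 0.0703 m.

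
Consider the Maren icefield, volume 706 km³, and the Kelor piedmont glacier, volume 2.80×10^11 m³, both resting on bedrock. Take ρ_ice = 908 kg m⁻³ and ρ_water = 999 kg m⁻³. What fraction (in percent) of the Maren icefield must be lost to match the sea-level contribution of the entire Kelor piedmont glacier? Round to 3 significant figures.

≈ 39.7 %

Equal sea-level rise means equal mass of meltwater, i.e. equal mass of ice lost.
Ice mass of Kelor: 2.542×10^14 kg; ice mass of Maren: 6.410×10^14 kg.
Fraction required = 2.542×10^14 / 6.410×10^14 = 0.397 → 39.7 %.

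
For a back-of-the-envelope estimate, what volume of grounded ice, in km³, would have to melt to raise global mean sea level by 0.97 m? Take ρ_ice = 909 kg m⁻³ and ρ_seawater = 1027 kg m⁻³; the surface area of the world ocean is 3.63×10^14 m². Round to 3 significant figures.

Required water volume = Δh × A = 0.97 m × 3.63×10^14 m² = 3.521×10^14 m³ = 3.521×10^5 km³.
Ice volume = water volume × ρ_w/ρ_ice = 3.521×10^5 × 1027/909 = 3.98×10^5 km³.

≈ 3.98×10^5 km³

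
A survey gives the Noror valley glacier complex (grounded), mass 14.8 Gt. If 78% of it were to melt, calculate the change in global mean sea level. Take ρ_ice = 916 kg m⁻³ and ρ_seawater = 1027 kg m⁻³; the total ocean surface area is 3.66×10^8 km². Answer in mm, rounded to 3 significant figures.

Noror: 0.78 × 14.8 Gt = 1.154×10^13 kg; dividing by ρ_w = 1027 kg m⁻³ gives 1.124×10^10 m³ of water.
Spread over 3.66×10^14 m² of ocean, Δh = 1.124×10^10 / 3.66×10^14 = 3.07×10^-5 m = 0.0307 mm.

≈ 0.0307 mm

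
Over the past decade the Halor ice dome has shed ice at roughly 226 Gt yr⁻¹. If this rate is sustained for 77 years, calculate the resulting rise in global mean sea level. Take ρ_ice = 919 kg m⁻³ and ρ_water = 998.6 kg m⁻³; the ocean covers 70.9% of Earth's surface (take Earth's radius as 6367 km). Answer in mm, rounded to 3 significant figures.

≈ 48.2 mm

Total mass lost = 226 Gt/yr × 77 yr = 1.740×10^4 Gt = 1.740×10^16 kg.
ρ_w = 998.6 kg m⁻³, so water volume = 1.740×10^16 / 998.6 = 1.743×10^13 m³.
Δh = 1.743×10^13 / 3.61×10^14 = 0.0482 m = 48.2 mm.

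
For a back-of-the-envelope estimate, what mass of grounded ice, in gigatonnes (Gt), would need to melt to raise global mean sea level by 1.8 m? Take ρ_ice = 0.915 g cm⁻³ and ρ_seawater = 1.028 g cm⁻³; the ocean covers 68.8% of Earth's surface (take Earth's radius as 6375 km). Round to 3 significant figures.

≈ 6.50×10^5 Gt

Required water volume = Δh × A = 1.8 m × 3.51×10^14 m² = 6.325×10^14 m³.
ρ_w = 1.028 g cm⁻³ = 1028 kg m⁻³, so the mass of water = 6.325×10^14 m³ × 1028 kg m⁻³ = 6.502×10^17 kg = 6.50×10^5 Gt (and the same mass of ice, by conservation).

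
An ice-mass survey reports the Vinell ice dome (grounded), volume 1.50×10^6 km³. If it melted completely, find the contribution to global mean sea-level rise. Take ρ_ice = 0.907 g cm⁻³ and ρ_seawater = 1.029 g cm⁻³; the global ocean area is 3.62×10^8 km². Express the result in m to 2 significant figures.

≈ 3.7 m

Vinell: 1.50×10^6 km³ × (907/1029) = 1.322×10^6 km³ of water.
Spread over 3.62×10^14 m² of ocean, Δh = 1.322×10^15 / 3.62×10^14 = 3.65 m.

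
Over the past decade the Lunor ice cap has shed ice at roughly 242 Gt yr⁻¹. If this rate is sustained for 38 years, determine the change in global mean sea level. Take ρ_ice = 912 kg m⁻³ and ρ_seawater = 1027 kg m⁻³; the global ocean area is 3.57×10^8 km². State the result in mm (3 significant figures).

≈ 25.1 mm

Total mass lost = 242 Gt/yr × 38 yr = 9196 Gt = 9.196×10^15 kg.
ρ_w = 1027 kg m⁻³, so water volume = 9.196×10^15 / 1027 = 8.954×10^12 m³.
Δh = 8.954×10^12 / 3.57×10^14 = 0.0251 m = 25.1 mm.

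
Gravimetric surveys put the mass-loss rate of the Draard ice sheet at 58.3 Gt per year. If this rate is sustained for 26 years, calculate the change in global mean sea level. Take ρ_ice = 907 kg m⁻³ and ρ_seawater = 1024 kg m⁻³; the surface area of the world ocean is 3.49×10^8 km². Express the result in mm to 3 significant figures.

≈ 4.24 mm

Total mass lost = 58.3 Gt/yr × 26 yr = 1516 Gt = 1.516×10^15 kg.
ρ_w = 1024 kg m⁻³, so water volume = 1.516×10^15 / 1024 = 1.480×10^12 m³.
Δh = 1.480×10^12 / 3.49×10^14 = 4.24×10^-3 m = 4.24 mm.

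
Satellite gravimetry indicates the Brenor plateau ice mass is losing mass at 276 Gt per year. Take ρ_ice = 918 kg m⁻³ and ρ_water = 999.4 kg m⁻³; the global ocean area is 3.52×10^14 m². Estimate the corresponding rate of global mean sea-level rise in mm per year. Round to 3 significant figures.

ρ_w = 999.4 kg m⁻³. Annual water volume added = 276 Gt / ρ_w = 2.760×10^14 kg / 999.4 kg m⁻³ = 2.762×10^11 m³.
Δh per year = 2.762×10^11 / 3.52×10^14 = 7.85×10^-4 m = 0.785 mm.

≈ 0.785 mm/yr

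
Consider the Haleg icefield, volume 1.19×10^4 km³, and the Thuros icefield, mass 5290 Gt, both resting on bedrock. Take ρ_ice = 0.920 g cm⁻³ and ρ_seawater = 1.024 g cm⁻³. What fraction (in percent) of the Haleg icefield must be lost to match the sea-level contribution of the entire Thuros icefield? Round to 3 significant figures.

≈ 48.3 %

Equal sea-level rise means equal mass of meltwater, i.e. equal mass of ice lost.
Ice mass of Thuros: 5.290×10^15 kg; ice mass of Haleg: 1.095×10^16 kg.
Fraction required = 5.290×10^15 / 1.095×10^16 = 0.483 → 48.3 %.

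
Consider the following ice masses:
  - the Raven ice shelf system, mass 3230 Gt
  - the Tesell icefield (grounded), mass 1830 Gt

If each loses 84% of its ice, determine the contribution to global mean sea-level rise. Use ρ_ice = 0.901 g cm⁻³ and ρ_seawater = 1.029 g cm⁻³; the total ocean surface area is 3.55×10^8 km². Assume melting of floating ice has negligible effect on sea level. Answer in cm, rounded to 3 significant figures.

The Raven ice shelf system is floating and already displaces its own weight of water, so its melt adds essentially nothing to sea level.
Tesell: 0.84 × 1830 Gt = 1.537×10^15 kg; dividing by ρ_w = 1.029 g cm⁻³ = 1029 kg m⁻³ gives 1.494×10^12 m³ of water.
Total added water ≈ 1.494×10^12 m³ over 3.55×10^14 m² → Δh = 4.21×10^-3 m = 0.421 cm.

≈ 0.421 cm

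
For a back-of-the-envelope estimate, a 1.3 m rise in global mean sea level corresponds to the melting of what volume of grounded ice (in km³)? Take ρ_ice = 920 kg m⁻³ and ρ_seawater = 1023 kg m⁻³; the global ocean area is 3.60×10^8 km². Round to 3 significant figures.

≈ 5.20×10^5 km³

Required water volume = Δh × A = 1.3 m × 3.60×10^14 m² = 4.680×10^14 m³ = 4.680×10^5 km³.
Ice volume = water volume × ρ_w/ρ_ice = 4.680×10^5 × 1023/920 = 5.20×10^5 km³.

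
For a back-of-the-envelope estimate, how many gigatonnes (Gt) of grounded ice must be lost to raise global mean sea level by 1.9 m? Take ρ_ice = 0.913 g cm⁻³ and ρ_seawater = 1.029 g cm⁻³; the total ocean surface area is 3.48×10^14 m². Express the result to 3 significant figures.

≈ 6.80×10^5 Gt

Required water volume = Δh × A = 1.9 m × 3.48×10^14 m² = 6.612×10^14 m³.
ρ_w = 1.029 g cm⁻³ = 1029 kg m⁻³, so the mass of water = 6.612×10^14 m³ × 1029 kg m⁻³ = 6.804×10^17 kg = 6.80×10^5 Gt (and the same mass of ice, by conservation).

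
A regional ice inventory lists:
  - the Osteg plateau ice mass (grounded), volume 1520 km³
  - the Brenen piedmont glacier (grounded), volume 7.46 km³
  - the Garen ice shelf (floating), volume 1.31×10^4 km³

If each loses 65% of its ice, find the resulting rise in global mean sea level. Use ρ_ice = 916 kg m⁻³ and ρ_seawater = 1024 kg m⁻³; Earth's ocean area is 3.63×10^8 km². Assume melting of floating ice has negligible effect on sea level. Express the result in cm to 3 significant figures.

≈ 0.245 cm

Osteg: 0.65 × 1520 km³ × (916/1024) = 883.8 km³ of water.
Brenen: 0.65 × 7.46 km³ × (916/1024) = 4.338 km³ of water.
The Garen ice shelf is floating and already displaces its own weight of water, so its melt adds essentially nothing to sea level.
Total added water ≈ 8.881×10^11 m³ over 3.63×10^14 m² → Δh = 2.45×10^-3 m = 0.245 cm.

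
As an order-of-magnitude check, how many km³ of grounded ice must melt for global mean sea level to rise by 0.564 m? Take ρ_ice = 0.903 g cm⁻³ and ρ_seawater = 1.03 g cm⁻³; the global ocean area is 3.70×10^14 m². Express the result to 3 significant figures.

Required water volume = Δh × A = 0.564 m × 3.70×10^14 m² = 2.087×10^14 m³ = 2.087×10^5 km³.
Ice volume = water volume × ρ_w/ρ_ice = 2.087×10^5 × 1030/903 = 2.38×10^5 km³.

≈ 2.38×10^5 km³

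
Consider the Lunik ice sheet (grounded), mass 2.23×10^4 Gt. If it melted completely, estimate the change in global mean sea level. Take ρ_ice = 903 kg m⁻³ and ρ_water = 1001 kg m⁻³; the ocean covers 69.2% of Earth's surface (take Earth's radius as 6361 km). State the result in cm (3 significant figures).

≈ 6.33 cm

Lunik: 2.23×10^4 Gt = 2.230×10^16 kg; dividing by ρ_w = 1001 kg m⁻³ gives 2.228×10^13 m³ of water.
Spread over 3.52×10^14 m² of ocean, Δh = 2.228×10^13 / 3.52×10^14 = 0.0633 m = 6.33 cm.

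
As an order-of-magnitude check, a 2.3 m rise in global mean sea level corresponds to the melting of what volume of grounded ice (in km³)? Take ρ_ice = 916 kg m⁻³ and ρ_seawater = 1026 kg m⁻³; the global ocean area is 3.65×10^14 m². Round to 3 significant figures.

≈ 9.40×10^5 km³

Required water volume = Δh × A = 2.3 m × 3.65×10^14 m² = 8.395×10^14 m³ = 8.395×10^5 km³.
Ice volume = water volume × ρ_w/ρ_ice = 8.395×10^5 × 1026/916 = 9.40×10^5 km³.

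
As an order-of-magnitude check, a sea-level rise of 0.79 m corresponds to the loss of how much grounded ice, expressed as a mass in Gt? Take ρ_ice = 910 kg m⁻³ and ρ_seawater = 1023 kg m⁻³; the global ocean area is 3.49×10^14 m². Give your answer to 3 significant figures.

≈ 2.82×10^5 Gt

Required water volume = Δh × A = 0.79 m × 3.49×10^14 m² = 2.757×10^14 m³.
ρ_w = 1023 kg m⁻³, so the mass of water = 2.757×10^14 m³ × 1023 kg m⁻³ = 2.821×10^17 kg = 2.82×10^5 Gt (and the same mass of ice, by conservation).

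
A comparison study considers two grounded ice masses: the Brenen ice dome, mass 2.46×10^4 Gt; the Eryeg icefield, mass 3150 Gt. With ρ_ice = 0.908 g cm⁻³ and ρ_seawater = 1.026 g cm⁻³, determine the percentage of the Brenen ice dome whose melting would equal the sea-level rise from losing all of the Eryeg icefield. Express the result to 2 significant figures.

Equal sea-level rise means equal mass of meltwater, i.e. equal mass of ice lost.
Ice mass of Eryeg: 3.150×10^15 kg; ice mass of Brenen: 2.460×10^16 kg.
Fraction required = 3.150×10^15 / 2.460×10^16 = 0.128 → 13 %.

≈ 13 %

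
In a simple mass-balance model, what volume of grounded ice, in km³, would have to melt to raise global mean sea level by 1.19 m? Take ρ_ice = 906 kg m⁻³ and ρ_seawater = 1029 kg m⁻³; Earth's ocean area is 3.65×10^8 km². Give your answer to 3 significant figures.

Required water volume = Δh × A = 1.19 m × 3.65×10^14 m² = 4.344×10^14 m³ = 4.344×10^5 km³.
Ice volume = water volume × ρ_w/ρ_ice = 4.344×10^5 × 1029/906 = 4.93×10^5 km³.

≈ 4.93×10^5 km³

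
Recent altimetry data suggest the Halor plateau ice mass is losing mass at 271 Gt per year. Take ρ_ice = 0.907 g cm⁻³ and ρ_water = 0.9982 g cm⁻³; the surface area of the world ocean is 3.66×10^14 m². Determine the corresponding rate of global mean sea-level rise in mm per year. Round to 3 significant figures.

ρ_w = 0.9982 g cm⁻³ = 998.2 kg m⁻³. Annual water volume added = 271 Gt / ρ_w = 2.710×10^14 kg / 998.2 kg m⁻³ = 2.715×10^11 m³.
Δh per year = 2.715×10^11 / 3.66×10^14 = 7.42×10^-4 m = 0.742 mm.

≈ 0.742 mm/yr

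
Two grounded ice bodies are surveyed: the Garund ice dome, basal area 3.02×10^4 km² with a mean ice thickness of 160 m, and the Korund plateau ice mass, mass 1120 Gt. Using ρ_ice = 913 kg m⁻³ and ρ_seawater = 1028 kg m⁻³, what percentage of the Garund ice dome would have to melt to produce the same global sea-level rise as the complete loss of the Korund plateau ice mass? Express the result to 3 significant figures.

≈ 25.4 %

Equal sea-level rise means equal mass of meltwater, i.e. equal mass of ice lost.
Ice mass of Korund: 1.120×10^15 kg; ice mass of Garund: 4.412×10^15 kg.
Fraction required = 1.120×10^15 / 4.412×10^15 = 0.254 → 25.4 %.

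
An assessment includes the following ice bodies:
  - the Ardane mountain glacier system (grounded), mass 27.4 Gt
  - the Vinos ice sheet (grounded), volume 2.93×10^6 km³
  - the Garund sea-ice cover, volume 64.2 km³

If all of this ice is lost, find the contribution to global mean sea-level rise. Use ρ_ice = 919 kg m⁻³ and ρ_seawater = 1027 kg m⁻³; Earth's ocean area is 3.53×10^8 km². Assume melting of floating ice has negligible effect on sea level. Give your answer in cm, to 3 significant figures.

≈ 743 cm

Ardane: 27.4 Gt = 2.740×10^13 kg; dividing by ρ_w = 1027 kg m⁻³ gives 2.668×10^10 m³ of water.
Vinos: 2.93×10^6 km³ × (919/1027) = 2.622×10^6 km³ of water.
The Garund sea-ice cover is floating and already displaces its own weight of water, so its melt adds essentially nothing to sea level.
Total added water ≈ 2.622×10^15 m³ over 3.53×10^14 m² → Δh = 7.43 m = 743 cm.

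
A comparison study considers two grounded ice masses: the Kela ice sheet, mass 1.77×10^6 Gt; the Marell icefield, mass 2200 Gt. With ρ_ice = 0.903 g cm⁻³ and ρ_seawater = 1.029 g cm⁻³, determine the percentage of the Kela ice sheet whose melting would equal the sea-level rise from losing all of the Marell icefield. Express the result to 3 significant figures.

≈ 0.124 %

Equal sea-level rise means equal mass of meltwater, i.e. equal mass of ice lost.
Ice mass of Marell: 2.200×10^15 kg; ice mass of Kela: 1.770×10^18 kg.
Fraction required = 2.200×10^15 / 1.770×10^18 = 1.24×10^-3 → 0.124 %.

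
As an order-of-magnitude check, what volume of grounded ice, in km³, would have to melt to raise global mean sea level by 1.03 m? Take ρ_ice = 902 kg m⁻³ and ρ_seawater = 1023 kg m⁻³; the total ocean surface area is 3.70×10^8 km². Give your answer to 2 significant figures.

Required water volume = Δh × A = 1.03 m × 3.70×10^14 m² = 3.811×10^14 m³ = 3.811×10^5 km³.
Ice volume = water volume × ρ_w/ρ_ice = 3.811×10^5 × 1023/902 = 4.3×10^5 km³.

≈ 4.3×10^5 km³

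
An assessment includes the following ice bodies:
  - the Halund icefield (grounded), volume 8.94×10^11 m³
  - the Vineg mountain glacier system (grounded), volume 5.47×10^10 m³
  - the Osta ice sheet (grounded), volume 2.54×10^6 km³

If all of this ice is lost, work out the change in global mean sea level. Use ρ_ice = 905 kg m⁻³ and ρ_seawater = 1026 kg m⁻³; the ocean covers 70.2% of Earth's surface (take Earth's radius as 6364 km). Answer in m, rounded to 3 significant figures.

≈ 6.27 m

Halund: 8.94×10^11 m³ × (905/1026) = 7.886×10^11 m³ of water.
Vineg: 5.47×10^10 m³ × (905/1026) = 4.825×10^10 m³ of water.
Osta: 2.54×10^6 km³ × (905/1026) = 2.240×10^6 km³ of water.
Total added water ≈ 2.241×10^15 m³ over 3.57×10^14 m² → Δh = 6.27 m.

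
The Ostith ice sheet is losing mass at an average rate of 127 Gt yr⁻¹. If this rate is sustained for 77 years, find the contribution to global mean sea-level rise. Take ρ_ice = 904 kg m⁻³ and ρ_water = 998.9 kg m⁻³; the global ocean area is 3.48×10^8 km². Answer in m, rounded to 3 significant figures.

Total mass lost = 127 Gt/yr × 77 yr = 9779 Gt = 9.779×10^15 kg.
ρ_w = 998.9 kg m⁻³, so water volume = 9.779×10^15 / 998.9 = 9.790×10^12 m³.
Δh = 9.790×10^12 / 3.48×10^14 = 0.0281 m.

≈ 0.0281 m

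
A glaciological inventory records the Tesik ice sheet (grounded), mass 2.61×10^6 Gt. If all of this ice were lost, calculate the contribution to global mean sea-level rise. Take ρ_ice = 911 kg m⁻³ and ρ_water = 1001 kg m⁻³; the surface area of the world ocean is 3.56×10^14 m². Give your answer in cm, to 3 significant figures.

≈ 732 cm

Tesik: 2.61×10^6 Gt = 2.610×10^18 kg; dividing by ρ_w = 1001 kg m⁻³ gives 2.607×10^15 m³ of water.
Spread over 3.56×10^14 m² of ocean, Δh = 2.607×10^15 / 3.56×10^14 = 7.32 m = 732 cm.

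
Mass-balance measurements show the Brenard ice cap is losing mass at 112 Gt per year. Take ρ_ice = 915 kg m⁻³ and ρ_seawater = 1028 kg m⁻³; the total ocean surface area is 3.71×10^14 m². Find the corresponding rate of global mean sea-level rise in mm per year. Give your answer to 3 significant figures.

≈ 0.294 mm/yr

ρ_w = 1028 kg m⁻³. Annual water volume added = 112 Gt / ρ_w = 1.120×10^14 kg / 1028 kg m⁻³ = 1.089×10^11 m³.
Δh per year = 1.089×10^11 / 3.71×10^14 = 2.94×10^-4 m = 0.294 mm.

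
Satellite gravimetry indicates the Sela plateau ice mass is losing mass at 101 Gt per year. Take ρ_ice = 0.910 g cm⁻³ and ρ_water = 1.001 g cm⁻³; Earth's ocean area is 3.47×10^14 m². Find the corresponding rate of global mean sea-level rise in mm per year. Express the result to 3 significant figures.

≈ 0.291 mm/yr

ρ_w = 1.001 g cm⁻³ = 1001 kg m⁻³. Annual water volume added = 101 Gt / ρ_w = 1.010×10^14 kg / 1001 kg m⁻³ = 1.009×10^11 m³.
Δh per year = 1.009×10^11 / 3.47×10^14 = 2.91×10^-4 m = 0.291 mm.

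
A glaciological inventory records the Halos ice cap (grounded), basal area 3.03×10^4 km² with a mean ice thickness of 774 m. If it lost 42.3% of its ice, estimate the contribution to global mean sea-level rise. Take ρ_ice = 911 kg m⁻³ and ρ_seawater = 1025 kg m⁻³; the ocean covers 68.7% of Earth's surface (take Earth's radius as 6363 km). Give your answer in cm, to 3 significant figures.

Halos: ice volume = 3.03×10^4 km² × 774 m = 2.345×10^4 km³; 0.423 × 2.345×10^4 × (911/1025) = 8817 km³ of water.
Spread over 3.50×10^14 m² of ocean, Δh = 8.817×10^12 / 3.50×10^14 = 0.0252 m = 2.52 cm.

≈ 2.52 cm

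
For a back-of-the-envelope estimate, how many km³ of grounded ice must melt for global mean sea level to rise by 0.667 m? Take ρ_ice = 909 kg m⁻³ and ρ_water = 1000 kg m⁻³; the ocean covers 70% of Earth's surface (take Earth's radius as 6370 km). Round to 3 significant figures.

≈ 2.62×10^5 km³

Required water volume = Δh × A = 0.667 m × 3.57×10^14 m² = 2.381×10^14 m³ = 2.381×10^5 km³.
Ice volume = water volume × ρ_w/ρ_ice = 2.381×10^5 × 1000/909 = 2.62×10^5 km³.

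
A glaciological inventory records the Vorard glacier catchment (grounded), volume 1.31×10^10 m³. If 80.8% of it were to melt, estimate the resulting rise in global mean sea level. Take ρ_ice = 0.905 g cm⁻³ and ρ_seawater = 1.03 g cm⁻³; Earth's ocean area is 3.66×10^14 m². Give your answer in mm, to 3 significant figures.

Vorard: 0.808 × 1.31×10^10 m³ × (905/1030) = 9.300×10^9 m³ of water.
Spread over 3.66×10^14 m² of ocean, Δh = 9.300×10^9 / 3.66×10^14 = 2.54×10^-5 m = 0.0254 mm.

≈ 0.0254 mm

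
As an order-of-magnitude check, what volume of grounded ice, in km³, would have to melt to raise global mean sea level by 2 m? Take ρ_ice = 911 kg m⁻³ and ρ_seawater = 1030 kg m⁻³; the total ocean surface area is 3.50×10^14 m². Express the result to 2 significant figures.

≈ 7.9×10^5 km³

Required water volume = Δh × A = 2 m × 3.50×10^14 m² = 7.000×10^14 m³ = 7.000×10^5 km³.
Ice volume = water volume × ρ_w/ρ_ice = 7.000×10^5 × 1030/911 = 7.9×10^5 km³.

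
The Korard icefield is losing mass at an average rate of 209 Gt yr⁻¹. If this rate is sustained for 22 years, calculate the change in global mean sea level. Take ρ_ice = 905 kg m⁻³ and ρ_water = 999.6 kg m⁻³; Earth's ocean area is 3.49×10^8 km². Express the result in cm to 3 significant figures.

Total mass lost = 209 Gt/yr × 22 yr = 4598 Gt = 4.598×10^15 kg.
ρ_w = 999.6 kg m⁻³, so water volume = 4.598×10^15 / 999.6 = 4.600×10^12 m³.
Δh = 4.600×10^12 / 3.49×10^14 = 0.0132 m = 1.32 cm.

≈ 1.32 cm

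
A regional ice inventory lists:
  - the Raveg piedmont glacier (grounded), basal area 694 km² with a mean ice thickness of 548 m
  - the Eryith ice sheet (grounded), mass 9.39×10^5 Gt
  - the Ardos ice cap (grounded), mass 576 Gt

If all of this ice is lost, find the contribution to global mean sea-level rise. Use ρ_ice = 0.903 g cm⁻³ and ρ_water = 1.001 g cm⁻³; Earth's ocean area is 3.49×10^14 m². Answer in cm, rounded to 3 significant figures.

≈ 269 cm

Raveg: ice volume = 694 km² × 548 m = 380.3 km³; 380.3 × (903/1001) = 343.1 km³ of water.
Eryith: 9.39×10^5 Gt = 9.390×10^17 kg; dividing by ρ_w = 1.001 g cm⁻³ = 1001 kg m⁻³ gives 9.381×10^14 m³ of water.
Ardos: 576 Gt = 5.760×10^14 kg; dividing by ρ_w = 1001 kg m⁻³ gives 5.754×10^11 m³ of water.
Total added water ≈ 9.390×10^14 m³ over 3.49×10^14 m² → Δh = 2.69 m = 269 cm.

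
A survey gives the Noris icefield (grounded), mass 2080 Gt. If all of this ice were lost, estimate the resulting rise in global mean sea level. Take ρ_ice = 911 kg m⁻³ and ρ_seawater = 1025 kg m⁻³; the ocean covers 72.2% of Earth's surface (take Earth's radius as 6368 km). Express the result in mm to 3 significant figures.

≈ 5.52 mm

Noris: 2080 Gt = 2.080×10^15 kg; dividing by ρ_w = 1025 kg m⁻³ gives 2.029×10^12 m³ of water.
Spread over 3.68×10^14 m² of ocean, Δh = 2.029×10^12 / 3.68×10^14 = 5.52×10^-3 m = 5.52 mm.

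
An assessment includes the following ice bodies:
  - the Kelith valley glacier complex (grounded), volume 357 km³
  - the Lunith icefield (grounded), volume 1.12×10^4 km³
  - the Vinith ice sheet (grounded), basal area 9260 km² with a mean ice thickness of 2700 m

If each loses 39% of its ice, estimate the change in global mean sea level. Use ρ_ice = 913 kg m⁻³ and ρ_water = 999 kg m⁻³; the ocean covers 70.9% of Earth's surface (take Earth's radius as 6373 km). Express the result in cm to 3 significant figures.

Kelith: 0.39 × 357 km³ × (913/999) = 127.2 km³ of water.
Lunith: 0.39 × 1.12×10^4 km³ × (913/999) = 3992 km³ of water.
Vinith: ice volume = 9260 km² × 2700 m = 2.500×10^4 km³; 0.39 × 2.500×10^4 × (913/999) = 8911 km³ of water.
Total added water ≈ 1.303×10^13 m³ over 3.62×10^14 m² → Δh = 0.0360 m = 3.60 cm.

≈ 3.60 cm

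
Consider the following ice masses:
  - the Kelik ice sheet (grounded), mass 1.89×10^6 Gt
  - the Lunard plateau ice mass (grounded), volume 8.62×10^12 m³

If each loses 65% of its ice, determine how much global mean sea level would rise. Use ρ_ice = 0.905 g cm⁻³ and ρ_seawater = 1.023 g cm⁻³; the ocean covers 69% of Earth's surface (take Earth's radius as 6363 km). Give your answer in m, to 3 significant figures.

Kelik: 0.65 × 1.89×10^6 Gt = 1.228×10^18 kg; dividing by ρ_w = 1.023 g cm⁻³ = 1023 kg m⁻³ gives 1.201×10^15 m³ of water.
Lunard: 0.65 × 8.62×10^12 m³ × (905/1023) = 4.957×10^12 m³ of water.
Total added water ≈ 1.206×10^15 m³ over 3.51×10^14 m² → Δh = 3.43 m.

≈ 3.43 m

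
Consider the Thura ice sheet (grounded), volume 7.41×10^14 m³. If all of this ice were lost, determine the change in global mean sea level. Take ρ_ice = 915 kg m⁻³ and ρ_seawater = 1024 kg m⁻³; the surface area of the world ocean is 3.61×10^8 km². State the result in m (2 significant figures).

Thura: 7.41×10^14 m³ × (915/1024) = 6.621×10^14 m³ of water.
Spread over 3.61×10^14 m² of ocean, Δh = 6.621×10^14 / 3.61×10^14 = 1.83 m.

≈ 1.8 m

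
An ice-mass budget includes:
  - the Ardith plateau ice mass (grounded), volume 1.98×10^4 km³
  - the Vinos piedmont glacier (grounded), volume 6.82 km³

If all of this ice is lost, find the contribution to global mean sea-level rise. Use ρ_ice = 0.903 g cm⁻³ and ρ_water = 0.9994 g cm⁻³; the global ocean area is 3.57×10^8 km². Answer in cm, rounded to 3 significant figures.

Ardith: 1.98×10^4 km³ × (903/999.4) = 1.789×10^4 km³ of water.
Vinos: 6.82 km³ × (903/999.4) = 6.162 km³ of water.
Total added water ≈ 1.790×10^13 m³ over 3.57×10^14 m² → Δh = 0.0501 m = 5.01 cm.

≈ 5.01 cm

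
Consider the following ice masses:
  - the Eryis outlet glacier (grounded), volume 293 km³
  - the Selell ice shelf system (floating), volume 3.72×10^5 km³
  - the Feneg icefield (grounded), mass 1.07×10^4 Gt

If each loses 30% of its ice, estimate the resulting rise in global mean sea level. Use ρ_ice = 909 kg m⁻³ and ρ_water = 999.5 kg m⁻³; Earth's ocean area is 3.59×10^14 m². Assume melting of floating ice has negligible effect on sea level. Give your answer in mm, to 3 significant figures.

Eryis: 0.3 × 293 km³ × (909/999.5) = 79.94 km³ of water.
The Selell ice shelf system is floating and already displaces its own weight of water, so its melt adds essentially nothing to sea level.
Feneg: 0.3 × 1.07×10^4 Gt = 3.210×10^15 kg; dividing by ρ_w = 999.5 kg m⁻³ gives 3.212×10^12 m³ of water.
Total added water ≈ 3.292×10^12 m³ over 3.59×10^14 m² → Δh = 9.17×10^-3 m = 9.17 mm.

≈ 9.17 mm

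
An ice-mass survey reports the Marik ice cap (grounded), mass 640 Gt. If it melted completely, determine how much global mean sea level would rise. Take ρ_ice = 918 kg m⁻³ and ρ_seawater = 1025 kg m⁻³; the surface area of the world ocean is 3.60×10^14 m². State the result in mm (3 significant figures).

≈ 1.73 mm

Marik: 640 Gt = 6.400×10^14 kg; dividing by ρ_w = 1025 kg m⁻³ gives 6.244×10^11 m³ of water.
Spread over 3.60×10^14 m² of ocean, Δh = 6.244×10^11 / 3.60×10^14 = 1.73×10^-3 m = 1.73 mm.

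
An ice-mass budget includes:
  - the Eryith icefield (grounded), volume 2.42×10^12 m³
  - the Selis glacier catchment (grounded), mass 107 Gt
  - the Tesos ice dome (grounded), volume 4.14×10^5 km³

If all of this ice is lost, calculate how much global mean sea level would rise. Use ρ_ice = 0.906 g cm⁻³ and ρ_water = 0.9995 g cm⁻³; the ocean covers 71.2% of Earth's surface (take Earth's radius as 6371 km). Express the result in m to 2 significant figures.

Eryith: 2.42×10^12 m³ × (906/999.5) = 2.194×10^12 m³ of water.
Selis: 107 Gt = 1.070×10^14 kg; dividing by ρ_w = 0.9995 g cm⁻³ = 999.5 kg m⁻³ gives 1.071×10^11 m³ of water.
Tesos: 4.14×10^5 km³ × (906/999.5) = 3.753×10^5 km³ of water.
Total added water ≈ 3.776×10^14 m³ over 3.63×10^14 m² → Δh = 1.04 m.

≈ 1.0 m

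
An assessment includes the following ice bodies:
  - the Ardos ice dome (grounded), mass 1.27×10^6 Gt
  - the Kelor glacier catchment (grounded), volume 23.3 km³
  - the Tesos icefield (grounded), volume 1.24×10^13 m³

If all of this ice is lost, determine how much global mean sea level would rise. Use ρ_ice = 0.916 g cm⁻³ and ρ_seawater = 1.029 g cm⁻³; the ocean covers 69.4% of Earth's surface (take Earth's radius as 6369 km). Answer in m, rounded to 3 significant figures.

≈ 3.52 m

Ardos: 1.27×10^6 Gt = 1.270×10^18 kg; dividing by ρ_w = 1.029 g cm⁻³ = 1029 kg m⁻³ gives 1.234×10^15 m³ of water.
Kelor: 23.3 km³ × (916/1029) = 20.74 km³ of water.
Tesos: 1.24×10^13 m³ × (916/1029) = 1.104×10^13 m³ of water.
Total added water ≈ 1.245×10^15 m³ over 3.54×10^14 m² → Δh = 3.52 m.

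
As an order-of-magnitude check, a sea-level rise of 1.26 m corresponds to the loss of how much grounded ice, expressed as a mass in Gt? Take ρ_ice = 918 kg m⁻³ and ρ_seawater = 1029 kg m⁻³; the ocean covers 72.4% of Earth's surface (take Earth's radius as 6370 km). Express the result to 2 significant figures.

Required water volume = Δh × A = 1.26 m × 3.69×10^14 m² = 4.652×10^14 m³.
ρ_w = 1029 kg m⁻³, so the mass of water = 4.652×10^14 m³ × 1029 kg m⁻³ = 4.786×10^17 kg = 4.8×10^5 Gt (and the same mass of ice, by conservation).

≈ 4.8×10^5 Gt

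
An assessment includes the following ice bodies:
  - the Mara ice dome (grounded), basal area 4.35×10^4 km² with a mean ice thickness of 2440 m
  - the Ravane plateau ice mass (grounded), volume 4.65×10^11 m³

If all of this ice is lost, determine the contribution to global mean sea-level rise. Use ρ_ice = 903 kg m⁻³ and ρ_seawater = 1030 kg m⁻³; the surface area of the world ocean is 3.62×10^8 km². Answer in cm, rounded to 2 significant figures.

≈ 26 cm

Mara: ice volume = 4.35×10^4 km² × 2440 m = 1.061×10^5 km³; 1.061×10^5 × (903/1030) = 9.305×10^4 km³ of water.
Ravane: 4.65×10^11 m³ × (903/1030) = 4.077×10^11 m³ of water.
Total added water ≈ 9.346×10^13 m³ over 3.62×10^14 m² → Δh = 0.258 m = 26 cm.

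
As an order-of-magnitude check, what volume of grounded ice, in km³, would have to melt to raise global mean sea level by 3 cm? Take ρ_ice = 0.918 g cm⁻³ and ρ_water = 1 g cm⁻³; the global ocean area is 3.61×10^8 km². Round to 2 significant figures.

≈ 1.2×10^4 km³

Required water volume = Δh × A = 0.03 m × 3.61×10^14 m² = 1.083×10^13 m³ = 1.083×10^4 km³.
Ice volume = water volume × ρ_w/ρ_ice = 1.083×10^4 × 1000/918 = 1.2×10^4 km³.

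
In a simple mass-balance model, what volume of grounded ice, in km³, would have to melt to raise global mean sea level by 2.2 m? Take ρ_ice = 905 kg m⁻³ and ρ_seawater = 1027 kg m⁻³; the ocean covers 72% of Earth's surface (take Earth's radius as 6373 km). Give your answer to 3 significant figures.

≈ 9.17×10^5 km³

Required water volume = Δh × A = 2.2 m × 3.67×10^14 m² = 8.084×10^14 m³ = 8.084×10^5 km³.
Ice volume = water volume × ρ_w/ρ_ice = 8.084×10^5 × 1027/905 = 9.17×10^5 km³.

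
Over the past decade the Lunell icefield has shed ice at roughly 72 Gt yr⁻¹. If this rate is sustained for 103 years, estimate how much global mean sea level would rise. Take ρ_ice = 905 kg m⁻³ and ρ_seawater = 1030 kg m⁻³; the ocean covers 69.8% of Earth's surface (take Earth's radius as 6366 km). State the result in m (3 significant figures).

Total mass lost = 72 Gt/yr × 103 yr = 7416 Gt = 7.416×10^15 kg.
ρ_w = 1030 kg m⁻³, so water volume = 7.416×10^15 / 1030 = 7.200×10^12 m³.
Δh = 7.200×10^12 / 3.55×10^14 = 0.0203 m.

≈ 0.0203 m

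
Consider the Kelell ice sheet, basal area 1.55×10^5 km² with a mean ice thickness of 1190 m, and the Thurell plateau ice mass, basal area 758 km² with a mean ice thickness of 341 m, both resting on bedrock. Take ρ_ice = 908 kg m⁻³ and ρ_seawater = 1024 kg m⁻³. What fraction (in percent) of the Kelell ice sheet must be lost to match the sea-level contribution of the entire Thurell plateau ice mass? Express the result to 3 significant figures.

≈ 0.140 %

Equal sea-level rise means equal mass of meltwater, i.e. equal mass of ice lost.
Ice mass of Thurell: 2.347×10^14 kg; ice mass of Kelell: 1.675×10^17 kg.
Fraction required = 2.347×10^14 / 1.675×10^17 = 1.40×10^-3 → 0.140 %.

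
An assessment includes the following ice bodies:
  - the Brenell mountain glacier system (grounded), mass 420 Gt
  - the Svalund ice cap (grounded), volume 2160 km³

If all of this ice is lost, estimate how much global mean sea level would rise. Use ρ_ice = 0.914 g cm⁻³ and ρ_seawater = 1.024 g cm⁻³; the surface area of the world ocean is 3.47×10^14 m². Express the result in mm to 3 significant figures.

≈ 6.74 mm

Brenell: 420 Gt = 4.200×10^14 kg; dividing by ρ_w = 1.024 g cm⁻³ = 1024 kg m⁻³ gives 4.102×10^11 m³ of water.
Svalund: 2160 km³ × (914/1024) = 1928 km³ of water.
Total added water ≈ 2.338×10^12 m³ over 3.47×10^14 m² → Δh = 6.74×10^-3 m = 6.74 mm.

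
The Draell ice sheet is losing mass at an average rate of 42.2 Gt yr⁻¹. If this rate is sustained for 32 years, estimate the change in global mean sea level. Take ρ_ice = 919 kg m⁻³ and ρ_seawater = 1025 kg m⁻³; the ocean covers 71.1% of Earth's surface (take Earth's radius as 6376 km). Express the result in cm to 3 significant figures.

≈ 0.363 cm

Total mass lost = 42.2 Gt/yr × 32 yr = 1350 Gt = 1.350×10^15 kg.
ρ_w = 1025 kg m⁻³, so water volume = 1.350×10^15 / 1025 = 1.317×10^12 m³.
Δh = 1.317×10^12 / 3.63×10^14 = 3.63×10^-3 m = 0.363 cm.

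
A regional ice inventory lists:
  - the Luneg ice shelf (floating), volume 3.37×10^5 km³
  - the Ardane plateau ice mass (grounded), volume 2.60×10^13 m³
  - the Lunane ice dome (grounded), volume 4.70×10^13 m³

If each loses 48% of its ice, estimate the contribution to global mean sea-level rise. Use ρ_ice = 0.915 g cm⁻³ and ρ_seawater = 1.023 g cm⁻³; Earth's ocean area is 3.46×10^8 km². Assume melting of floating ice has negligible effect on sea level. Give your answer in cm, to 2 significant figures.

≈ 9.1 cm

The Luneg ice shelf is floating and already displaces its own weight of water, so its melt adds essentially nothing to sea level.
Ardane: 0.48 × 2.60×10^13 m³ × (915/1023) = 1.116×10^13 m³ of water.
Lunane: 0.48 × 4.70×10^13 m³ × (915/1023) = 2.018×10^13 m³ of water.
Total added water ≈ 3.134×10^13 m³ over 3.46×10^14 m² → Δh = 0.0906 m = 9.1 cm.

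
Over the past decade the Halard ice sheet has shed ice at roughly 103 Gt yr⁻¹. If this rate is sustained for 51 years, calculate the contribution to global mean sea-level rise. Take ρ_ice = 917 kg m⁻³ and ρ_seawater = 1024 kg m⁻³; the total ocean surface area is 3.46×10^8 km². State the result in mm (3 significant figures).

≈ 14.8 mm

Total mass lost = 103 Gt/yr × 51 yr = 5253 Gt = 5.253×10^15 kg.
ρ_w = 1024 kg m⁻³, so water volume = 5.253×10^15 / 1024 = 5.130×10^12 m³.
Δh = 5.130×10^12 / 3.46×10^14 = 0.0148 m = 14.8 mm.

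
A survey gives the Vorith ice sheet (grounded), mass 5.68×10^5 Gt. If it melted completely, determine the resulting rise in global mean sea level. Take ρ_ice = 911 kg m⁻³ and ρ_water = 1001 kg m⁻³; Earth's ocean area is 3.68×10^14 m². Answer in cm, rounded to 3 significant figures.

≈ 154 cm

Vorith: 5.68×10^5 Gt = 5.680×10^17 kg; dividing by ρ_w = 1001 kg m⁻³ gives 5.674×10^14 m³ of water.
Spread over 3.68×10^14 m² of ocean, Δh = 5.674×10^14 / 3.68×10^14 = 1.54 m = 154 cm.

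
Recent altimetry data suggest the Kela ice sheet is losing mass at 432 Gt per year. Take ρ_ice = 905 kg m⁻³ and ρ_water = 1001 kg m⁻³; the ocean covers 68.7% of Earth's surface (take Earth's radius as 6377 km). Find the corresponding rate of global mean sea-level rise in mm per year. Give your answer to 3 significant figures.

ρ_w = 1001 kg m⁻³. Annual water volume added = 432 Gt / ρ_w = 4.320×10^14 kg / 1001 kg m⁻³ = 4.316×10^11 m³.
Δh per year = 4.316×10^11 / 3.51×10^14 = 1.23×10^-3 m = 1.23 mm.

≈ 1.23 mm/yr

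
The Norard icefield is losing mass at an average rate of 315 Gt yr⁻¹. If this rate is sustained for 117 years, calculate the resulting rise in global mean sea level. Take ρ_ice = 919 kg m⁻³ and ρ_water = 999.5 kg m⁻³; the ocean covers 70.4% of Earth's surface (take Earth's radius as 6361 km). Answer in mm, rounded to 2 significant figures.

≈ 100 mm

Total mass lost = 315 Gt/yr × 117 yr = 3.686×10^4 Gt = 3.686×10^16 kg.
ρ_w = 999.5 kg m⁻³, so water volume = 3.686×10^16 / 999.5 = 3.687×10^13 m³.
Δh = 3.687×10^13 / 3.58×10^14 = 0.103 m = 100 mm.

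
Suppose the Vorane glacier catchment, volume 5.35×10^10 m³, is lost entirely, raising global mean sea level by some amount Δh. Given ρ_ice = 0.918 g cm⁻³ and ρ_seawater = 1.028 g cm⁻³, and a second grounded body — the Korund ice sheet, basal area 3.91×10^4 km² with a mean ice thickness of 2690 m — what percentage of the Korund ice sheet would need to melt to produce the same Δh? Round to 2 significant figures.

Equal sea-level rise means equal mass of meltwater, i.e. equal mass of ice lost.
Ice mass of Vorane: 4.911×10^13 kg; ice mass of Korund: 9.655×10^16 kg.
Fraction required = 4.911×10^13 / 9.655×10^16 = 5.09×10^-4 → 0.051 %.

≈ 0.051 %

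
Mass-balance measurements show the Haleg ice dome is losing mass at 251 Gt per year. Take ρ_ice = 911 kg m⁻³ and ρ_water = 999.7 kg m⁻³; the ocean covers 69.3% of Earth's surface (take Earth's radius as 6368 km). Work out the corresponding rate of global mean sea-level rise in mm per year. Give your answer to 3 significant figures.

ρ_w = 999.7 kg m⁻³. Annual water volume added = 251 Gt / ρ_w = 2.510×10^14 kg / 999.7 kg m⁻³ = 2.511×10^11 m³.
Δh per year = 2.511×10^11 / 3.53×10^14 = 7.11×10^-4 m = 0.711 mm.

≈ 0.711 mm/yr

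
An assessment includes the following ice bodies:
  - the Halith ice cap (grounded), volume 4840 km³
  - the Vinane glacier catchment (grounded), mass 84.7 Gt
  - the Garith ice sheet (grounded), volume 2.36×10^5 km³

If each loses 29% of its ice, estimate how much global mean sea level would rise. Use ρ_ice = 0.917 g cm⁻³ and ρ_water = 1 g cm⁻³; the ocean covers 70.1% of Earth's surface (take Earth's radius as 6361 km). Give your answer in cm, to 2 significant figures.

≈ 18 cm

Halith: 0.29 × 4840 km³ × (917/1000) = 1287 km³ of water.
Vinane: 0.29 × 84.7 Gt = 2.456×10^13 kg; dividing by ρ_w = 1 g cm⁻³ = 1000 kg m⁻³ gives 2.456×10^10 m³ of water.
Garith: 0.29 × 2.36×10^5 km³ × (917/1000) = 6.276×10^4 km³ of water.
Total added water ≈ 6.407×10^13 m³ over 3.56×10^14 m² → Δh = 0.180 m = 18 cm.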